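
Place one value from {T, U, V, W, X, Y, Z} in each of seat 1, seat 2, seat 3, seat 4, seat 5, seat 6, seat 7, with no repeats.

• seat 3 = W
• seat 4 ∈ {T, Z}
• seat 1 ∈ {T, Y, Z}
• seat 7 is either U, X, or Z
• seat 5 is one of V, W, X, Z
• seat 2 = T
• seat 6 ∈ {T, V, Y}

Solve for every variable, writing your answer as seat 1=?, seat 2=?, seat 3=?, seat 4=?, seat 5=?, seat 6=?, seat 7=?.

seat 1=Y, seat 2=T, seat 3=W, seat 4=Z, seat 5=X, seat 6=V, seat 7=U

seat 2's domain is down to {T}, so seat 2 = T. Remove T from seat 1, seat 4, seat 6.
seat 3's domain is down to {W}, so seat 3 = W. So seat 5 can't be W.
That leaves seat 4 = Z. Eliminate Z elsewhere: seat 1, seat 5, seat 7.
seat 1 has just one choice, so seat 1 = Y. Remove Y from seat 6.
seat 6 must be V (only option left). So seat 5 can't be V.
That leaves seat 5 = X. Eliminate X elsewhere: seat 7.
seat 7's domain is down to {U}, so seat 7 = U.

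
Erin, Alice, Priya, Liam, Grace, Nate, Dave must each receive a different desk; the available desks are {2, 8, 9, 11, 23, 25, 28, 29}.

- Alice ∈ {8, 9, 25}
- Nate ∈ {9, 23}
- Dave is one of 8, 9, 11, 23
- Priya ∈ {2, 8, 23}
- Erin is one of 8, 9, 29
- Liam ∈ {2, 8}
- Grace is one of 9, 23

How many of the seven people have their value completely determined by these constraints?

3

The 7 variables draw from only 7 values {2, 8, 9, 11, 23, 25, 29}, so each is used; only Dave can be 11, hence Dave = 11.
The 6 still-open variables draw from only 6 values {2, 8, 9, 23, 25, 29}, so each is used; only Alice can be 25, hence Alice = 25.
The 5 still-open variables draw from only 5 values {2, 8, 9, 23, 29}, so each is used; only Erin can be 29, hence Erin = 29.
Grace and Nate share exactly the 2 values {9, 23}; by pigeonhole those values go to them, so strike 9, 23 from Priya.
Determined: Erin=29, Alice=25, Dave=11. The other people each still have more than one consistent value. That makes 3.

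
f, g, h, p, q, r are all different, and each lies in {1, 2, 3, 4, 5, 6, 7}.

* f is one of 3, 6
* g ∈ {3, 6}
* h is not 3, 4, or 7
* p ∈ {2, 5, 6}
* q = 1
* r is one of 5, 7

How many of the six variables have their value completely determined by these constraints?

2

q must be 1 (only option left). Remove 1 from h.
The 5 still-open variables together cover exactly {2, 3, 5, 6, 7} — 5 values for 5 variables — and 7 appears only in r's list, so r = 7.
f and g share exactly the 2 values {3, 6}; by pigeonhole those values go to them, so strike 3, 6 from h, p.
Determined: q=1, r=7. The other variables each still have more than one consistent value. That makes 2.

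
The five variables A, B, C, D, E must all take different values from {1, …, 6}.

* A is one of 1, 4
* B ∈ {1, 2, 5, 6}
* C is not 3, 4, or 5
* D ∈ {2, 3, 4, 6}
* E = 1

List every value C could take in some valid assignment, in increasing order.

E has just one choice, so E = 1. Strike 1 from A, B, C.
That leaves A = 4. Remove 4 from D.
No further eliminations apply; C can still be any of 2, 6.

2, 6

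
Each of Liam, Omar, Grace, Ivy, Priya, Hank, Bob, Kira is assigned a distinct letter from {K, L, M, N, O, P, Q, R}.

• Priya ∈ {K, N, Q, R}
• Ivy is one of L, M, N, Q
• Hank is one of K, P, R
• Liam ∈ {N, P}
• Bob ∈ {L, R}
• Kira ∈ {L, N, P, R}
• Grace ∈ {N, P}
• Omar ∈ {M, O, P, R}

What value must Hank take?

The 8 variables draw from only 8 values {K, L, M, N, O, P, Q, R}, so each is used; only Omar can be O, hence Omar = O.
The 7 still-open variables draw from only 7 values {K, L, M, N, P, Q, R}, so each is used; only Ivy can be M, hence Ivy = M.
The 6 still-open variables draw from only 6 values {K, L, N, P, Q, R}, so each is used; only Priya can be Q, hence Priya = Q.
Among the 5 still-open variables, K fits only Hank (and all 5 values in {K, L, N, P, R} must be used), so Hank = K.

K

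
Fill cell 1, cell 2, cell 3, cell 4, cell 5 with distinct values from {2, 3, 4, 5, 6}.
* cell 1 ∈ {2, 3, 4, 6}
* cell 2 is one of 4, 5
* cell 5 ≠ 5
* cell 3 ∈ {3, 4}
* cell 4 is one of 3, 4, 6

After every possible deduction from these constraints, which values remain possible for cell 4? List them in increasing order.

The 5 variables draw from only 5 values {2, 3, 4, 5, 6}, so each is used; only cell 2 can be 5, hence cell 2 = 5.
No further eliminations apply; cell 4 can still be any of 3, 4, 6.

3, 4, 6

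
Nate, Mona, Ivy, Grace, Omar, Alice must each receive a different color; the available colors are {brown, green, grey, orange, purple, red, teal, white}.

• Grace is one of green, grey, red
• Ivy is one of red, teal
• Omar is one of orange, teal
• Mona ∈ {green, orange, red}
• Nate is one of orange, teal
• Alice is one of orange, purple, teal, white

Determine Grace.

Nate and Omar between them cover only {orange, teal} — a naked pair. Remove those values from Mona, Ivy, Alice.
That leaves Ivy = red. Strike red from Mona, Grace.
Mona's domain is down to {green}, so Mona = green. Eliminate green elsewhere: Grace.
So Grace = grey.

grey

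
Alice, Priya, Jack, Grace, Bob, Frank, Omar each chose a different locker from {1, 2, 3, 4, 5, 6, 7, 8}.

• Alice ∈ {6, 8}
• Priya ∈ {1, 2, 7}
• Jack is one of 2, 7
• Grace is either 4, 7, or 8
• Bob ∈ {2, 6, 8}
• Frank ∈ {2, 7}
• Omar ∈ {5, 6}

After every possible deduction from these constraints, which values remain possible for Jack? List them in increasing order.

2, 7

The 7 variables draw from only 7 values {1, 2, 4, 5, 6, 7, 8}, so each is used; only Priya can be 1, hence Priya = 1.
Among the 6 still-open variables, 4 fits only Grace (and all 6 values in {2, 4, 5, 6, 7, 8} must be used), so Grace = 4.
Among the 5 still-open variables, 5 fits only Omar (and all 5 values in {2, 5, 6, 7, 8} must be used), so Omar = 5.
Jack and Frank share exactly the 2 values {2, 7}; by pigeonhole those values go to them, so strike 2, 7 from Bob.
No further eliminations apply; Jack can still be any of 2, 7.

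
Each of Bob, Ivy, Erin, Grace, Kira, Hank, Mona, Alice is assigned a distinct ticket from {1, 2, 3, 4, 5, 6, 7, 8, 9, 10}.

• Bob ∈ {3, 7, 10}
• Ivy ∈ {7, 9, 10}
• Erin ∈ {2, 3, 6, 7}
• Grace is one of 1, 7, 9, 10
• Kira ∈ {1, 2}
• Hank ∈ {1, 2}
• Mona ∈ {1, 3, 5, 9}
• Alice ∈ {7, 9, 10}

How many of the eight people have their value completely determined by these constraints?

3

The 8 variables draw from only 8 values {1, 2, 3, 5, 6, 7, 9, 10}, so each is used; only Mona can be 5, hence Mona = 5.
The 7 still-open variables together cover exactly {1, 2, 3, 6, 7, 9, 10} — 7 values for 7 variables — and 6 appears only in Erin's list, so Erin = 6.
The 6 still-open variables draw from only 6 values {1, 2, 3, 7, 9, 10}, so each is used; only Bob can be 3, hence Bob = 3.
The 2 variables Kira and Hank are confined to {1, 2}, which locks those values in; drop them from Grace.
Determined: Bob=3, Erin=6, Mona=5. The other people each still have more than one consistent value. That makes 3.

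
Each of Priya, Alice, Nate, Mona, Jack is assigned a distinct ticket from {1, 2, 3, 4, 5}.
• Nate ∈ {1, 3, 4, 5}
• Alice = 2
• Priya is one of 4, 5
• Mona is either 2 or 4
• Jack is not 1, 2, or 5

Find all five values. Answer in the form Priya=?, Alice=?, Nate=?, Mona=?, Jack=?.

Priya=5, Alice=2, Nate=1, Mona=4, Jack=3

Alice must be 2 (only option left). Remove 2 from Mona.
That leaves Mona = 4. Remove 4 from Priya, Nate, Jack.
That leaves Jack = 3. Remove 3 from Nate.
Priya's domain is down to {5}, so Priya = 5. Strike 5 from Nate.
That leaves Nate = 1.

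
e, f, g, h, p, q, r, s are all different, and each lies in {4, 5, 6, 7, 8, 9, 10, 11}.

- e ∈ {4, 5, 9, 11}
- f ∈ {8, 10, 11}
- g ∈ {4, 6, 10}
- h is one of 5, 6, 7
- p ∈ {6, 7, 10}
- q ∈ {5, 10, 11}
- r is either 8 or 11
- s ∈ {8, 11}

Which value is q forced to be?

5

The 8 variables draw from only 8 values {4, 5, 6, 7, 8, 9, 10, 11}, so each is used; only e can be 9, hence e = 9.
Among the 7 still-open variables, 4 fits only g (and all 7 values in {4, 5, 6, 7, 8, 10, 11} must be used), so g = 4.
r and s between them cover only {8, 11} — a naked pair. Remove those values from f, q.
f's domain is down to {10}, so f = 10. Remove 10 from p, q.
So q = 5.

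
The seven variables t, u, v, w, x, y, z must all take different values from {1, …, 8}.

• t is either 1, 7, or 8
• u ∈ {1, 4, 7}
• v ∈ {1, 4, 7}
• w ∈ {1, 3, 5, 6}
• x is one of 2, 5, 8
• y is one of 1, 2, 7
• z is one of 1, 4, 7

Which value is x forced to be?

5

u, v, z between them cover only {1, 4, 7} — a naked triple. Remove those values from t, w, y.
t's domain is down to {8}, so t = 8. Strike 8 from x.
y's domain is down to {2}, so y = 2. So x can't be 2.
So x = 5.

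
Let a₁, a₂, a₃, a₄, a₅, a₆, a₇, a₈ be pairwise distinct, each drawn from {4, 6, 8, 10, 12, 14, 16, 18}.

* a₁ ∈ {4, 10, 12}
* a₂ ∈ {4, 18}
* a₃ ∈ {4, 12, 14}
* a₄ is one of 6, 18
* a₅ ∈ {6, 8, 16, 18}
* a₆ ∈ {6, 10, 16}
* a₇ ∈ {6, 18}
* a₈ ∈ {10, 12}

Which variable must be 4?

The 8 variables together cover exactly {4, 6, 8, 10, 12, 14, 16, 18} — 8 values for 8 variables — and 8 appears only in a₅'s list, so a₅ = 8.
Among the 7 still-open variables, 14 fits only a₃ (and all 7 values in {4, 6, 10, 12, 14, 16, 18} must be used), so a₃ = 14.
Among the 6 still-open variables, 16 fits only a₆ (and all 6 values in {4, 6, 10, 12, 16, 18} must be used), so a₆ = 16.
a₄ and a₇ between them cover only {6, 18} — a naked pair. Remove those values from a₂.
So 4 goes to a₂.

a₂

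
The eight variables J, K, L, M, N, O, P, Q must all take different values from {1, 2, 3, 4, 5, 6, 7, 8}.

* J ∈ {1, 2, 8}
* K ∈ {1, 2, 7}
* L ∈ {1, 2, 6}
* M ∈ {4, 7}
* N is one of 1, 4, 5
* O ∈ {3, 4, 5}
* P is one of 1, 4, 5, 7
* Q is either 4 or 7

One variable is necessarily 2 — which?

The 8 variables draw from only 8 values {1, 2, 3, 4, 5, 6, 7, 8}, so each is used; only O can be 3, hence O = 3.
The 7 still-open variables together cover exactly {1, 2, 4, 5, 6, 7, 8} — 7 values for 7 variables — and 6 appears only in L's list, so L = 6.
The 6 still-open variables draw from only 6 values {1, 2, 4, 5, 7, 8}, so each is used; only J can be 8, hence J = 8.
The 5 still-open variables together cover exactly {1, 2, 4, 5, 7} — 5 values for 5 variables — and 2 appears only in K's list, so K = 2.

K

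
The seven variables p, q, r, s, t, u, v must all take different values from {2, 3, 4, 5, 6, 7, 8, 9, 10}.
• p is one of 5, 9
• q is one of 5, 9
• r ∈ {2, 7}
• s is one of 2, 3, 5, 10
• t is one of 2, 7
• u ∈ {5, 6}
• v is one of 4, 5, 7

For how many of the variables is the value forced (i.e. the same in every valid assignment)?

p and q share exactly the 2 values {5, 9}; by pigeonhole those values go to them, so strike 5, 9 from s, u, v.
u must be 6 (only option left).
r and t between them cover only {2, 7} — a naked pair. Remove those values from s, v.
v must be 4 (only option left).
Determined: u=6, v=4. The other variables each still have more than one consistent value. That makes 2.

2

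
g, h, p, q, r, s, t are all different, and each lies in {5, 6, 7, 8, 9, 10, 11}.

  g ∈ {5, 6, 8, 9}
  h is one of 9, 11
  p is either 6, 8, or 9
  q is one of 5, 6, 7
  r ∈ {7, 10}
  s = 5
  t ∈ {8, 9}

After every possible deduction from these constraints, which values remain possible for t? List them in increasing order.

s's domain is down to {5}, so s = 5. Eliminate 5 elsewhere: g, q.
The 6 still-open variables together cover exactly {6, 7, 8, 9, 10, 11} — 6 values for 6 variables — and 10 appears only in r's list, so r = 10.
The 5 still-open variables together cover exactly {6, 7, 8, 9, 11} — 5 values for 5 variables — and 7 appears only in q's list, so q = 7.
The 4 still-open variables together cover exactly {6, 8, 9, 11} — 4 values for 4 variables — and 11 appears only in h's list, so h = 11.
No further eliminations apply; t can still be any of 8, 9.

8, 9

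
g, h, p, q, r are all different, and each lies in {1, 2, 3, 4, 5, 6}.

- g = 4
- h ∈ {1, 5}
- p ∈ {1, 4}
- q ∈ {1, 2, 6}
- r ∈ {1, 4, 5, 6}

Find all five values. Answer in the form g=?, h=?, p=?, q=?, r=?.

g has just one choice, so g = 4. Strike 4 from p, r.
p has just one choice, so p = 1. Strike 1 from h, q, r.
That leaves h = 5. Strike 5 from r.
That leaves r = 6. Eliminate 6 elsewhere: q.
That leaves q = 2.

g=4, h=5, p=1, q=2, r=6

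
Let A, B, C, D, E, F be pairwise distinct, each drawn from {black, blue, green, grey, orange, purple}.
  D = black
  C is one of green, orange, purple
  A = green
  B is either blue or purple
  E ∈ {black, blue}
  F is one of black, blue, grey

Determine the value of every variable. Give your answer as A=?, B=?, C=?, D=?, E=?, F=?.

A has just one choice, so A = green. So C can't be green.
D's domain is down to {black}, so D = black. Strike black from E, F.
That leaves E = blue. Remove blue from B, F.
F must be grey (only option left).
That leaves B = purple. Strike purple from C.
C must be orange (only option left).

A=green, B=purple, C=orange, D=black, E=blue, F=grey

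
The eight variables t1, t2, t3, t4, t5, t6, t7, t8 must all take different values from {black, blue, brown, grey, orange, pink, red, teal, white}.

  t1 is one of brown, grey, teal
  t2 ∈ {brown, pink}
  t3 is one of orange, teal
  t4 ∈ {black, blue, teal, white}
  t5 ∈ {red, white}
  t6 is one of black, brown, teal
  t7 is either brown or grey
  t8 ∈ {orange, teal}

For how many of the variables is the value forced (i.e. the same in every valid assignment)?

2

t3 and t8 share exactly the 2 values {orange, teal}; by pigeonhole those values go to them, so strike orange, teal from t1, t4, t6.
t1 and t7 between them cover only {brown, grey} — a naked pair. Remove those values from t2, t6.
t2's domain is down to {pink}, so t2 = pink.
t6 must be black (only option left). Remove black from t4.
Determined: t2=pink, t6=black. The other variables each still have more than one consistent value. That makes 2.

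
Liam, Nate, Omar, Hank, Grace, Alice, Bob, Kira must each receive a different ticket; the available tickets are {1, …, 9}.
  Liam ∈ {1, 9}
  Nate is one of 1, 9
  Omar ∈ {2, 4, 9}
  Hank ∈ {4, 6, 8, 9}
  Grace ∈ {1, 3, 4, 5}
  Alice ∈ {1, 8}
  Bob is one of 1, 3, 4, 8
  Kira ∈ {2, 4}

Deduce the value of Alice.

The 8 variables together cover exactly {1, 2, 3, 4, 5, 6, 8, 9} — 8 values for 8 variables — and 5 appears only in Grace's list, so Grace = 5.
The 7 still-open variables together cover exactly {1, 2, 3, 4, 6, 8, 9} — 7 values for 7 variables — and 3 appears only in Bob's list, so Bob = 3.
The 6 still-open variables together cover exactly {1, 2, 4, 6, 8, 9} — 6 values for 6 variables — and 6 appears only in Hank's list, so Hank = 6.
The 5 still-open variables together cover exactly {1, 2, 4, 8, 9} — 5 values for 5 variables — and 8 appears only in Alice's list, so Alice = 8.

8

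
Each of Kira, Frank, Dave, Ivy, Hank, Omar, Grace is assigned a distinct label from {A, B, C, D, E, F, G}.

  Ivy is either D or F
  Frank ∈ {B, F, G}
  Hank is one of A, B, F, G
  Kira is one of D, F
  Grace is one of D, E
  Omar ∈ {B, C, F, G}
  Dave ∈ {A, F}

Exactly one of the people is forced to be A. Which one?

The 7 variables together cover exactly {A, B, C, D, E, F, G} — 7 values for 7 variables — and C appears only in Omar's list, so Omar = C.
Among the 6 still-open variables, E fits only Grace (and all 6 values in {A, B, D, E, F, G} must be used), so Grace = E.
Kira and Ivy between them cover only {D, F} — a naked pair. Remove those values from Frank, Dave, Hank.
So A goes to Dave.

Dave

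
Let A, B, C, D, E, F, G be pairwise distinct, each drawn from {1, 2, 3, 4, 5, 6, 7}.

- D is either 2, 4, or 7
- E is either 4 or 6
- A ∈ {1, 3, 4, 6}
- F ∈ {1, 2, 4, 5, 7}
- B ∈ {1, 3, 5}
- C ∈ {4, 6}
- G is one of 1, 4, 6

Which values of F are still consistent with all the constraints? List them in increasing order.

2, 7

The 2 variables C and E are confined to {4, 6}, which locks those values in; drop them from A, D, F, G.
G's domain is down to {1}, so G = 1. So A, B, F can't be 1.
A's domain is down to {3}, so A = 3. Eliminate 3 elsewhere: B.
B has just one choice, so B = 5. Remove 5 from F.
No further eliminations apply; F can still be any of 2, 7.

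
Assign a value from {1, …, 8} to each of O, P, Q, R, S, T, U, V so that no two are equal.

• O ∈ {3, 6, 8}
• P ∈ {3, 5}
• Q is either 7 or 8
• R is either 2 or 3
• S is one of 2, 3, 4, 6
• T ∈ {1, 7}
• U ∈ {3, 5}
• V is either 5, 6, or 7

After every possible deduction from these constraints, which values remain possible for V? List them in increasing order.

6, 7

The 8 variables draw from only 8 values {1, 2, 3, 4, 5, 6, 7, 8}, so each is used; only T can be 1, hence T = 1.
The 7 still-open variables draw from only 7 values {2, 3, 4, 5, 6, 7, 8}, so each is used; only S can be 4, hence S = 4.
The 6 still-open variables together cover exactly {2, 3, 5, 6, 7, 8} — 6 values for 6 variables — and 2 appears only in R's list, so R = 2.
The 2 variables P and U are confined to {3, 5}, which locks those values in; drop them from O, V.
No further eliminations apply; V can still be any of 6, 7.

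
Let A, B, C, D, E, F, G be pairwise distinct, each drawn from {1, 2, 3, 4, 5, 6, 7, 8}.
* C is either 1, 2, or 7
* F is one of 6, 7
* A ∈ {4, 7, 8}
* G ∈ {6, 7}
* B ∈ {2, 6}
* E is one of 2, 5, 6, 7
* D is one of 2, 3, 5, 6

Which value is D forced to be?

F and G between them cover only {6, 7} — a naked pair. Remove those values from A, B, C, D, E.
That leaves B = 2. Strike 2 from C, D, E.
That leaves C = 1.
E's domain is down to {5}, so E = 5. So D can't be 5.
So D = 3.

3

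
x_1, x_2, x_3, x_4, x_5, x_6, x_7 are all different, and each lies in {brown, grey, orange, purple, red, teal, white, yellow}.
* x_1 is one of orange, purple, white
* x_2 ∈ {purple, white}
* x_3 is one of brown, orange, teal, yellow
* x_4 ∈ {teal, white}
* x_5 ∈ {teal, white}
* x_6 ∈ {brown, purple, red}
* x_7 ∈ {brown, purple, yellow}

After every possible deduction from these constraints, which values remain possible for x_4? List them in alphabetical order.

Among the 7 variables, red fits only x_6 (and all 7 values in {brown, orange, purple, red, teal, white, yellow} must be used), so x_6 = red.
x_4 and x_5 share exactly the 2 values {teal, white}; by pigeonhole those values go to them, so strike teal, white from x_1, x_2, x_3.
x_2's domain is down to {purple}, so x_2 = purple. So x_1, x_7 can't be purple.
x_1's domain is down to {orange}, so x_1 = orange. Remove orange from x_3.
No further eliminations apply; x_4 can still be any of teal, white.

teal, white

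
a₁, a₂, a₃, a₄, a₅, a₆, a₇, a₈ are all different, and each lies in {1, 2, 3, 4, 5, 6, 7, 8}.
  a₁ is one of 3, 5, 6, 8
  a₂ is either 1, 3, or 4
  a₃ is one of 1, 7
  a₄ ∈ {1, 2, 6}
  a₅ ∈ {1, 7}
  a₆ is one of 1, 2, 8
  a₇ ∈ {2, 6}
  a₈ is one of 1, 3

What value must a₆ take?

8

The 8 variables together cover exactly {1, 2, 3, 4, 5, 6, 7, 8} — 8 values for 8 variables — and 4 appears only in a₂'s list, so a₂ = 4.
The 7 still-open variables draw from only 7 values {1, 2, 3, 5, 6, 7, 8}, so each is used; only a₁ can be 5, hence a₁ = 5.
The 6 still-open variables draw from only 6 values {1, 2, 3, 6, 7, 8}, so each is used; only a₈ can be 3, hence a₈ = 3.
The 5 still-open variables draw from only 5 values {1, 2, 6, 7, 8}, so each is used; only a₆ can be 8, hence a₆ = 8.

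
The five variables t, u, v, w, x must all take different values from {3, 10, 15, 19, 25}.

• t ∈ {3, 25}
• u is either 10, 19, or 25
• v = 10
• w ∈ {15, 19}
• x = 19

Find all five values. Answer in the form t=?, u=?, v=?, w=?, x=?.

v has just one choice, so v = 10. So u can't be 10.
That leaves x = 19. Strike 19 from u, w.
u must be 25 (only option left). So t can't be 25.
w's domain is down to {15}, so w = 15.
t has just one choice, so t = 3.

t=3, u=25, v=10, w=15, x=19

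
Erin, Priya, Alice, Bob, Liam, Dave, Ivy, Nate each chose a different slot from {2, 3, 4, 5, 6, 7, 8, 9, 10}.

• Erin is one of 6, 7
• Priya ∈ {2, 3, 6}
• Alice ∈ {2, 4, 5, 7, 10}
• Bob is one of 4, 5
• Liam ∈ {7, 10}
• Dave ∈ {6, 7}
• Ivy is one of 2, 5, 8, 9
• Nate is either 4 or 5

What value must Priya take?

3

Erin and Dave between them cover only {6, 7} — a naked pair. Remove those values from Priya, Alice, Liam.
That leaves Liam = 10. So Alice can't be 10.
Bob and Nate between them cover only {4, 5} — a naked pair. Remove those values from Alice, Ivy.
That leaves Alice = 2. Remove 2 from Priya, Ivy.
So Priya = 3.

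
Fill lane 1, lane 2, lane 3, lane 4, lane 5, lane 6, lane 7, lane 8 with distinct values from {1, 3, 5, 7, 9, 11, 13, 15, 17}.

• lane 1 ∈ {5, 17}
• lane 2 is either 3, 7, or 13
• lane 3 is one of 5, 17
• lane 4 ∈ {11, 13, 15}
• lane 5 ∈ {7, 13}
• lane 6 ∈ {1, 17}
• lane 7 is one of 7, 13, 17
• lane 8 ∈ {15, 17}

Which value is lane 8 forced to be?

The 8 variables draw from only 8 values {1, 3, 5, 7, 11, 13, 15, 17}, so each is used; only lane 6 can be 1, hence lane 6 = 1.
The 7 still-open variables together cover exactly {3, 5, 7, 11, 13, 15, 17} — 7 values for 7 variables — and 3 appears only in lane 2's list, so lane 2 = 3.
Among the 6 still-open variables, 11 fits only lane 4 (and all 6 values in {5, 7, 11, 13, 15, 17} must be used), so lane 4 = 11.
The 5 still-open variables draw from only 5 values {5, 7, 13, 15, 17}, so each is used; only lane 8 can be 15, hence lane 8 = 15.

15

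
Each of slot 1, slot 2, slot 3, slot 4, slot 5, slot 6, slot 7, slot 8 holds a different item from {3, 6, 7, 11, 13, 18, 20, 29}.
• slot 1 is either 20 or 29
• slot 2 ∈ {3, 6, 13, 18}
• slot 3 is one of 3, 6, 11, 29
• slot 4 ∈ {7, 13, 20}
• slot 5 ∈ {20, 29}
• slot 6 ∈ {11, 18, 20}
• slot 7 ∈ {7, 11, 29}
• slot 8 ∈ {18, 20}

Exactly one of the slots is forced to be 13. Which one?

slot 1 and slot 5 share exactly the 2 values {20, 29}; by pigeonhole those values go to them, so strike 20, 29 from slot 3, slot 4, slot 6, slot 7, slot 8.
slot 8 must be 18 (only option left). Remove 18 from slot 2, slot 6.
slot 6's domain is down to {11}, so slot 6 = 11. Eliminate 11 elsewhere: slot 3, slot 7.
slot 7 must be 7 (only option left). Eliminate 7 elsewhere: slot 4.
So 13 goes to slot 4.

slot 4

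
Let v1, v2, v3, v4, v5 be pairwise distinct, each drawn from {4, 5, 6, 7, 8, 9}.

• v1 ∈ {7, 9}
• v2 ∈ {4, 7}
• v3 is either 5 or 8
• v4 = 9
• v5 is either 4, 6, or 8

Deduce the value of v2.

v4 has just one choice, so v4 = 9. Remove 9 from v1.
That leaves v1 = 7. Remove 7 from v2.
So v2 = 4.

4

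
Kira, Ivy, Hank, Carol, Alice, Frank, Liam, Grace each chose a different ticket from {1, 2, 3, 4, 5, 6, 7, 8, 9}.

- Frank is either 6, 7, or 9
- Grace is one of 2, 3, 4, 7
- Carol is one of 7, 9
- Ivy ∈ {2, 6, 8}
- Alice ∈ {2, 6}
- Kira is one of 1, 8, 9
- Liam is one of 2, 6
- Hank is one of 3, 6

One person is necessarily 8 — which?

Ivy

The 8 variables together cover exactly {1, 2, 3, 4, 6, 7, 8, 9} — 8 values for 8 variables — and 1 appears only in Kira's list, so Kira = 1.
Among the 7 still-open variables, 4 fits only Grace (and all 7 values in {2, 3, 4, 6, 7, 8, 9} must be used), so Grace = 4.
The 6 still-open variables draw from only 6 values {2, 3, 6, 7, 8, 9}, so each is used; only Hank can be 3, hence Hank = 3.
The 5 still-open variables together cover exactly {2, 6, 7, 8, 9} — 5 values for 5 variables — and 8 appears only in Ivy's list, so Ivy = 8.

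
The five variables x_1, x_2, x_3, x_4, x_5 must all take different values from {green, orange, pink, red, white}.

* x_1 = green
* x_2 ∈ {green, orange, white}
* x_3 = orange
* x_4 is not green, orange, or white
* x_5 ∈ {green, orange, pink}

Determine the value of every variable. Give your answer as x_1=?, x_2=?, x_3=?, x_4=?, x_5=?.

x_1=green, x_2=white, x_3=orange, x_4=red, x_5=pink

x_1 must be green (only option left). Strike green from x_2, x_5.
That leaves x_3 = orange. Strike orange from x_2, x_5.
x_5 has just one choice, so x_5 = pink. Remove pink from x_4.
x_2 must be white (only option left).
x_4 must be red (only option left).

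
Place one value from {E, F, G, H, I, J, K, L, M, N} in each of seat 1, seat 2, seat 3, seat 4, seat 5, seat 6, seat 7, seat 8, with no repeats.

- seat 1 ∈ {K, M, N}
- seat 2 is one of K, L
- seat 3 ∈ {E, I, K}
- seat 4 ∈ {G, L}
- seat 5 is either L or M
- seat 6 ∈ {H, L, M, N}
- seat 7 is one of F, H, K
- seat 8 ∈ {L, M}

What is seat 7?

The 2 variables seat 5 and seat 8 are confined to {L, M}, which locks those values in; drop them from seat 1, seat 2, seat 4, seat 6.
seat 2's domain is down to {K}, so seat 2 = K. Strike K from seat 1, seat 3, seat 7.
seat 4's domain is down to {G}, so seat 4 = G.
That leaves seat 1 = N. Strike N from seat 6.
That leaves seat 6 = H. Eliminate H elsewhere: seat 7.
So seat 7 = F.

F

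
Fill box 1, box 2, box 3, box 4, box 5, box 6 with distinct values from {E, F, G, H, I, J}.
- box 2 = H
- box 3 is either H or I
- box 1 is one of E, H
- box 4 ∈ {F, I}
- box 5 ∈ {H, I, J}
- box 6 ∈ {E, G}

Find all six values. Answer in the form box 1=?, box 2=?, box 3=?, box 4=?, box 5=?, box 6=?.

box 2's domain is down to {H}, so box 2 = H. Strike H from box 1, box 3, box 5.
box 3 must be I (only option left). Eliminate I elsewhere: box 4, box 5.
box 4 has just one choice, so box 4 = F.
box 5 must be J (only option left).
box 1 must be E (only option left). Strike E from box 6.
box 6 has just one choice, so box 6 = G.

box 1=E, box 2=H, box 3=I, box 4=F, box 5=J, box 6=G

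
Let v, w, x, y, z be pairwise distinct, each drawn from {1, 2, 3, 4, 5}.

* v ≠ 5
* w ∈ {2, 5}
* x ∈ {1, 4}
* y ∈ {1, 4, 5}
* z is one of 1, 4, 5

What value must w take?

2

Among the 5 variables, 3 fits only v (and all 5 values in {1, 2, 3, 4, 5} must be used), so v = 3.
Among the 4 still-open variables, 2 fits only w (and all 4 values in {1, 2, 4, 5} must be used), so w = 2.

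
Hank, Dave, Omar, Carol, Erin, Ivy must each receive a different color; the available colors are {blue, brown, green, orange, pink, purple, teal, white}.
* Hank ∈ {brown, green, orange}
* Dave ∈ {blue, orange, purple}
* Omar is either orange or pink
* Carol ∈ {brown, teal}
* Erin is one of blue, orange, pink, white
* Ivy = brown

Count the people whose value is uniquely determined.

Ivy must be brown (only option left). Strike brown from Hank, Carol.
Carol has just one choice, so Carol = teal.
Determined: Carol=teal, Ivy=brown. The other people each still have more than one consistent value. That makes 2.

2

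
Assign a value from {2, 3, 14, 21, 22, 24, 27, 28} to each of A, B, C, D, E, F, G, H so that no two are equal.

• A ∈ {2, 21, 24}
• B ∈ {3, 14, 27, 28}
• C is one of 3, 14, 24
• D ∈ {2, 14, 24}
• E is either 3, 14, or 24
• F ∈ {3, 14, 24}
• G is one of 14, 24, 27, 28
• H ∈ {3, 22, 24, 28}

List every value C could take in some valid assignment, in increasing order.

3, 14, 24

The 8 variables draw from only 8 values {2, 3, 14, 21, 22, 24, 27, 28}, so each is used; only A can be 21, hence A = 21.
The 7 still-open variables draw from only 7 values {2, 3, 14, 22, 24, 27, 28}, so each is used; only D can be 2, hence D = 2.
Among the 6 still-open variables, 22 fits only H (and all 6 values in {3, 14, 22, 24, 27, 28} must be used), so H = 22.
C, E, F share exactly the 3 values {3, 14, 24}; by pigeonhole those values go to them, so strike 3, 14, 24 from B, G.
No further eliminations apply; C can still be any of 3, 14, 24.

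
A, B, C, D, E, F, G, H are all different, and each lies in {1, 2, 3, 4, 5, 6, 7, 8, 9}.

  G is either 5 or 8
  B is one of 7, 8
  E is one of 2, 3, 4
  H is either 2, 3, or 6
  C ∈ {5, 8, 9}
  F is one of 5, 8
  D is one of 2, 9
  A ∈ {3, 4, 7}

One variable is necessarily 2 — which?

D

The 8 variables together cover exactly {2, 3, 4, 5, 6, 7, 8, 9} — 8 values for 8 variables — and 6 appears only in H's list, so H = 6.
F and G share exactly the 2 values {5, 8}; by pigeonhole those values go to them, so strike 5, 8 from B, C.
B's domain is down to {7}, so B = 7. Remove 7 from A.
C's domain is down to {9}, so C = 9. Eliminate 9 elsewhere: D.
So 2 goes to D.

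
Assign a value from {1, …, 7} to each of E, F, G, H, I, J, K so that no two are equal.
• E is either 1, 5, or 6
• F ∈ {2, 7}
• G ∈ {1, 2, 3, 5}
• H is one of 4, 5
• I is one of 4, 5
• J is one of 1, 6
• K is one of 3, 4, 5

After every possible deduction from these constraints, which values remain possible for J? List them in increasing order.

Among the 7 variables, 7 fits only F (and all 7 values in {1, 2, 3, 4, 5, 6, 7} must be used), so F = 7.
The 6 still-open variables together cover exactly {1, 2, 3, 4, 5, 6} — 6 values for 6 variables — and 2 appears only in G's list, so G = 2.
The 5 still-open variables draw from only 5 values {1, 3, 4, 5, 6}, so each is used; only K can be 3, hence K = 3.
H and I share exactly the 2 values {4, 5}; by pigeonhole those values go to them, so strike 4, 5 from E.
No further eliminations apply; J can still be any of 1, 6.

1, 6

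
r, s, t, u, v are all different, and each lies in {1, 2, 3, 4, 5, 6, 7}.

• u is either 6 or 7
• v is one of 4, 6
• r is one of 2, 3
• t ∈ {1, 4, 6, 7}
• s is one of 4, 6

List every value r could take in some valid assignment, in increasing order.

2, 3

s and v between them cover only {4, 6} — a naked pair. Remove those values from t, u.
u has just one choice, so u = 7. Remove 7 from t.
t must be 1 (only option left).
No further eliminations apply; r can still be any of 2, 3.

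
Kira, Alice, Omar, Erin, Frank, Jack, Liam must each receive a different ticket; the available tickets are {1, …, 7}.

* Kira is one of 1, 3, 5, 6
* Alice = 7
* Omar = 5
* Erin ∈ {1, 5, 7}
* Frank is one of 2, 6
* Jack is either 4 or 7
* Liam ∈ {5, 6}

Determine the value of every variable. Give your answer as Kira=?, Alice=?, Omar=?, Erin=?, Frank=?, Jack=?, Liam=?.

Kira=3, Alice=7, Omar=5, Erin=1, Frank=2, Jack=4, Liam=6

Alice must be 7 (only option left). Eliminate 7 elsewhere: Erin, Jack.
Omar has just one choice, so Omar = 5. Remove 5 from Kira, Erin, Liam.
Erin's domain is down to {1}, so Erin = 1. So Kira can't be 1.
Jack has just one choice, so Jack = 4.
Liam has just one choice, so Liam = 6. Eliminate 6 elsewhere: Kira, Frank.
Kira must be 3 (only option left).
Frank has just one choice, so Frank = 2.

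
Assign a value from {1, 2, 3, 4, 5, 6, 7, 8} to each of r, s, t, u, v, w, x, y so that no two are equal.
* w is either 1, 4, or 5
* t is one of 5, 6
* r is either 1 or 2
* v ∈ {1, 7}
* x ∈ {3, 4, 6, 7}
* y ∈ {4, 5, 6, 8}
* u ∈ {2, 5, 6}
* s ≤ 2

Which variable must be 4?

The 8 variables draw from only 8 values {1, 2, 3, 4, 5, 6, 7, 8}, so each is used; only x can be 3, hence x = 3.
Among the 7 still-open variables, 7 fits only v (and all 7 values in {1, 2, 4, 5, 6, 7, 8} must be used), so v = 7.
The 6 still-open variables draw from only 6 values {1, 2, 4, 5, 6, 8}, so each is used; only y can be 8, hence y = 8.
The 5 still-open variables draw from only 5 values {1, 2, 4, 5, 6}, so each is used; only w can be 4, hence w = 4.

w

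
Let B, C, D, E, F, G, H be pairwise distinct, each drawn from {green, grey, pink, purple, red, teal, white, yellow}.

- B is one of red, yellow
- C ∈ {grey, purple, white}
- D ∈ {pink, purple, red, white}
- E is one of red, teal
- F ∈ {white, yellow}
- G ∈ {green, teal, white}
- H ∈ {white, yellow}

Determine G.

green

F and H between them cover only {white, yellow} — a naked pair. Remove those values from B, C, D, G.
B's domain is down to {red}, so B = red. So D, E can't be red.
E's domain is down to {teal}, so E = teal. Remove teal from G.
So G = green.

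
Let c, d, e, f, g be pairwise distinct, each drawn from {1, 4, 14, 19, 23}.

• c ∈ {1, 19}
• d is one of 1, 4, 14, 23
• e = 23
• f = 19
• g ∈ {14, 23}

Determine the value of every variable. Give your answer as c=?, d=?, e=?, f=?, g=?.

e has just one choice, so e = 23. So d, g can't be 23.
That leaves f = 19. So c can't be 19.
g has just one choice, so g = 14. So d can't be 14.
That leaves c = 1. Strike 1 from d.
d must be 4 (only option left).

c=1, d=4, e=23, f=19, g=14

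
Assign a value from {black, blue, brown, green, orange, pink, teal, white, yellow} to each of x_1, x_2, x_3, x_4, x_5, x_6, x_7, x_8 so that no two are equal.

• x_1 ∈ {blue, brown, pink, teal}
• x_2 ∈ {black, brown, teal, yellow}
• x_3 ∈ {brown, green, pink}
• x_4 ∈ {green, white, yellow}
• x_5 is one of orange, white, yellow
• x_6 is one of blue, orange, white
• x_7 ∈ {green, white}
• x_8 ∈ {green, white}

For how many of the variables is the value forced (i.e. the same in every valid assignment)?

x_7 and x_8 share exactly the 2 values {green, white}; by pigeonhole those values go to them, so strike green, white from x_3, x_4, x_5, x_6.
That leaves x_4 = yellow. Strike yellow from x_2, x_5.
x_5 must be orange (only option left). Remove orange from x_6.
That leaves x_6 = blue. Eliminate blue elsewhere: x_1.
Determined: x_4=yellow, x_5=orange, x_6=blue. The other variables each still have more than one consistent value. That makes 3.

3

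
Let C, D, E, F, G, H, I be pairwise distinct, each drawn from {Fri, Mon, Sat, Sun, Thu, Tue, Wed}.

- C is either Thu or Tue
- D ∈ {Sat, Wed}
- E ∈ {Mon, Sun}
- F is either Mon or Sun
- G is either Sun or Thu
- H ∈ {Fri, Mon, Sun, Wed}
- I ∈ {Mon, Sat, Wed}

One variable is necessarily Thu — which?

Among the 7 variables, Fri fits only H (and all 7 values in {Fri, Mon, Sat, Sun, Thu, Tue, Wed} must be used), so H = Fri.
The 6 still-open variables draw from only 6 values {Mon, Sat, Sun, Thu, Tue, Wed}, so each is used; only C can be Tue, hence C = Tue.
The 5 still-open variables together cover exactly {Mon, Sat, Sun, Thu, Wed} — 5 values for 5 variables — and Thu appears only in G's list, so G = Thu.

G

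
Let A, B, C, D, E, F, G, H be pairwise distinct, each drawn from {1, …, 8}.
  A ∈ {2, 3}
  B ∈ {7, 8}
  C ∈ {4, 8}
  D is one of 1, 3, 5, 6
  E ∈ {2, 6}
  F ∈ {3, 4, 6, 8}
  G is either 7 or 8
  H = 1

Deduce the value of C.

4

H's domain is down to {1}, so H = 1. Remove 1 from D.
Among the 7 still-open variables, 5 fits only D (and all 7 values in {2, 3, 4, 5, 6, 7, 8} must be used), so D = 5.
The 2 variables B and G are confined to {7, 8}, which locks those values in; drop them from C, F.
So C = 4.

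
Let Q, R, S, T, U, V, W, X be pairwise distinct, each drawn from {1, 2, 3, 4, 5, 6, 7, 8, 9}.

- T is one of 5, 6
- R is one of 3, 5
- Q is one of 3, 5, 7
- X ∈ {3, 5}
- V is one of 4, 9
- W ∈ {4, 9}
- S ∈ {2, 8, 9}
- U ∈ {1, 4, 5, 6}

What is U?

1

R and X share exactly the 2 values {3, 5}; by pigeonhole those values go to them, so strike 3, 5 from Q, T, U.
Q's domain is down to {7}, so Q = 7.
That leaves T = 6. Remove 6 from U.
V and W share exactly the 2 values {4, 9}; by pigeonhole those values go to them, so strike 4, 9 from S, U.
So U = 1.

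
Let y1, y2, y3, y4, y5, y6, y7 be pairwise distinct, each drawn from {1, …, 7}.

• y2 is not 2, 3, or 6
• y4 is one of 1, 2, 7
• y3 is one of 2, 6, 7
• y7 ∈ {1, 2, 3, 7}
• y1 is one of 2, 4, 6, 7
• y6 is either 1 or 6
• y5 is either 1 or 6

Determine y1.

4

The 7 variables draw from only 7 values {1, 2, 3, 4, 5, 6, 7}, so each is used; only y7 can be 3, hence y7 = 3.
The 6 still-open variables draw from only 6 values {1, 2, 4, 5, 6, 7}, so each is used; only y2 can be 5, hence y2 = 5.
The 5 still-open variables draw from only 5 values {1, 2, 4, 6, 7}, so each is used; only y1 can be 4, hence y1 = 4.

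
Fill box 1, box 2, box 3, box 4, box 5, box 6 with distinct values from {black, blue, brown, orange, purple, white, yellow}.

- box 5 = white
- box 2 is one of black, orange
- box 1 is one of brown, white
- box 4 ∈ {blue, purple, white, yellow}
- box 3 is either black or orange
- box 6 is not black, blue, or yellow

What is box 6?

purple

box 5's domain is down to {white}, so box 5 = white. Strike white from box 1, box 4, box 6.
box 1's domain is down to {brown}, so box 1 = brown. So box 6 can't be brown.
box 2 and box 3 between them cover only {black, orange} — a naked pair. Remove those values from box 6.
So box 6 = purple.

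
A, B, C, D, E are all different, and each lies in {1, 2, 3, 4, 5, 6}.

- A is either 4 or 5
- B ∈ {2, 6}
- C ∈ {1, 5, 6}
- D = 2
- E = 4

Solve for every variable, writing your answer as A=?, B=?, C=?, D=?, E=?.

D must be 2 (only option left). So B can't be 2.
E has just one choice, so E = 4. Eliminate 4 elsewhere: A.
A must be 5 (only option left). Eliminate 5 elsewhere: C.
B's domain is down to {6}, so B = 6. So C can't be 6.
C's domain is down to {1}, so C = 1.

A=5, B=6, C=1, D=2, E=4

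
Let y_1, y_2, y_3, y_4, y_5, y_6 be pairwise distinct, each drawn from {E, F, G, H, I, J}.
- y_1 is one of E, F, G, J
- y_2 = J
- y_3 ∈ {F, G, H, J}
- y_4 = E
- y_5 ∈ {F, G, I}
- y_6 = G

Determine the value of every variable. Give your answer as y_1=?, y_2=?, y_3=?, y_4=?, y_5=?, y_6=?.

y_2 must be J (only option left). Strike J from y_1, y_3.
That leaves y_4 = E. Strike E from y_1.
y_6's domain is down to {G}, so y_6 = G. Remove G from y_1, y_3, y_5.
y_1 must be F (only option left). Eliminate F elsewhere: y_3, y_5.
y_3 must be H (only option left).
y_5 has just one choice, so y_5 = I.

y_1=F, y_2=J, y_3=H, y_4=E, y_5=I, y_6=G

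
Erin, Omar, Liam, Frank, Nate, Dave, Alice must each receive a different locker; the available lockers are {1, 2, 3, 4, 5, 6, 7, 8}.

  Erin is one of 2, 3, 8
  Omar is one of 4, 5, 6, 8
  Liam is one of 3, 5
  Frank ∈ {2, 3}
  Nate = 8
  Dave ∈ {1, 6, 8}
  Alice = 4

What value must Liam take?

5

Nate's domain is down to {8}, so Nate = 8. So Erin, Omar, Dave can't be 8.
Alice has just one choice, so Alice = 4. Eliminate 4 elsewhere: Omar.
The 5 still-open variables together cover exactly {1, 2, 3, 5, 6} — 5 values for 5 variables — and 1 appears only in Dave's list, so Dave = 1.
The 4 still-open variables draw from only 4 values {2, 3, 5, 6}, so each is used; only Omar can be 6, hence Omar = 6.
Among the 3 still-open variables, 5 fits only Liam (and all 3 values in {2, 3, 5} must be used), so Liam = 5.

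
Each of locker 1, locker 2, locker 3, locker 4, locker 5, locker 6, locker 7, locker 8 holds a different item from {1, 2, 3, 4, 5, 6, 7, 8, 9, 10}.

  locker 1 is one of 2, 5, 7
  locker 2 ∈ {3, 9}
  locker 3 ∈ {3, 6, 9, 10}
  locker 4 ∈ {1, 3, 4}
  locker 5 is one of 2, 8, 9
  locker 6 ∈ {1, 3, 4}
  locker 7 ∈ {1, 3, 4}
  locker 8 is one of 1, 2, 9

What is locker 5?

8

locker 4, locker 6, locker 7 share exactly the 3 values {1, 3, 4}; by pigeonhole those values go to them, so strike 1, 3, 4 from locker 2, locker 3, locker 8.
locker 2 must be 9 (only option left). So locker 3, locker 5, locker 8 can't be 9.
locker 8 has just one choice, so locker 8 = 2. Remove 2 from locker 1, locker 5.
So locker 5 = 8.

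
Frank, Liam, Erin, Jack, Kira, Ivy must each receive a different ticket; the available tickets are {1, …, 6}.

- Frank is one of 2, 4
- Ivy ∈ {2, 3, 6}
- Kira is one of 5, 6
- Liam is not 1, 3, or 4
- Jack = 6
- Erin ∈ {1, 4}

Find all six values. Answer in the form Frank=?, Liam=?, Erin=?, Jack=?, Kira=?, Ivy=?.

Jack must be 6 (only option left). Remove 6 from Liam, Kira, Ivy.
Kira's domain is down to {5}, so Kira = 5. Strike 5 from Liam.
Liam must be 2 (only option left). Remove 2 from Frank, Ivy.
Ivy has just one choice, so Ivy = 3.
Frank must be 4 (only option left). So Erin can't be 4.
That leaves Erin = 1.

Frank=4, Liam=2, Erin=1, Jack=6, Kira=5, Ivy=3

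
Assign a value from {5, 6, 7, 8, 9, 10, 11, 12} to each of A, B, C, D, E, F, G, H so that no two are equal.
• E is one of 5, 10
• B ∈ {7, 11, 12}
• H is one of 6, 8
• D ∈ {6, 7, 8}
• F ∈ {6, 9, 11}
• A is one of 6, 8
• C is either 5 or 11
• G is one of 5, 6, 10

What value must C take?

11

The 8 variables draw from only 8 values {5, 6, 7, 8, 9, 10, 11, 12}, so each is used; only F can be 9, hence F = 9.
The 7 still-open variables draw from only 7 values {5, 6, 7, 8, 10, 11, 12}, so each is used; only B can be 12, hence B = 12.
The 6 still-open variables together cover exactly {5, 6, 7, 8, 10, 11} — 6 values for 6 variables — and 7 appears only in D's list, so D = 7.
The 5 still-open variables together cover exactly {5, 6, 8, 10, 11} — 5 values for 5 variables — and 11 appears only in C's list, so C = 11.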